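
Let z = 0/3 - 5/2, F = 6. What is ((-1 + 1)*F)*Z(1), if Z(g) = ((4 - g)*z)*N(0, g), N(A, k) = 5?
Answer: 0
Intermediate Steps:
z = -5/2 (z = 0*(⅓) - 5*½ = 0 - 5/2 = -5/2 ≈ -2.5000)
Z(g) = -50 + 25*g/2 (Z(g) = ((4 - g)*(-5/2))*5 = (-10 + 5*g/2)*5 = -50 + 25*g/2)
((-1 + 1)*F)*Z(1) = ((-1 + 1)*6)*(-50 + (25/2)*1) = (0*6)*(-50 + 25/2) = 0*(-75/2) = 0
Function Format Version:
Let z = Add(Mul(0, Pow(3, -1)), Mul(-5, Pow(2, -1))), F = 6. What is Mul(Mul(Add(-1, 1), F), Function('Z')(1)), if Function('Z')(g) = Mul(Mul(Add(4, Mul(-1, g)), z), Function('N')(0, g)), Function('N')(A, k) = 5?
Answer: 0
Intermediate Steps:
z = Rational(-5, 2) (z = Add(Mul(0, Rational(1, 3)), Mul(-5, Rational(1, 2))) = Add(0, Rational(-5, 2)) = Rational(-5, 2) ≈ -2.5000)
Function('Z')(g) = Add(-50, Mul(Rational(25, 2), g)) (Function('Z')(g) = Mul(Mul(Add(4, Mul(-1, g)), Rational(-5, 2)), 5) = Mul(Add(-10, Mul(Rational(5, 2), g)), 5) = Add(-50, Mul(Rational(25, 2), g)))
Mul(Mul(Add(-1, 1), F), Function('Z')(1)) = Mul(Mul(Add(-1, 1), 6), Add(-50, Mul(Rational(25, 2), 1))) = Mul(Mul(0, 6), Add(-50, Rational(25, 2))) = Mul(0, Rational(-75, 2)) = 0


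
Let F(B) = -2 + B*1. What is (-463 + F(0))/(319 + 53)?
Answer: -5/4 ≈ -1.2500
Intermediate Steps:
F(B) = -2 + B
(-463 + F(0))/(319 + 53) = (-463 + (-2 + 0))/(319 + 53) = (-463 - 2)/372 = -465*1/372 = -5/4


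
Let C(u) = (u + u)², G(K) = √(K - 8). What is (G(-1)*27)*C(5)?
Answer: 8100*I ≈ 8100.0*I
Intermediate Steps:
G(K) = √(-8 + K)
C(u) = 4*u² (C(u) = (2*u)² = 4*u²)
(G(-1)*27)*C(5) = (√(-8 - 1)*27)*(4*5²) = (√(-9)*27)*(4*25) = ((3*I)*27)*100 = (81*I)*100 = 8100*I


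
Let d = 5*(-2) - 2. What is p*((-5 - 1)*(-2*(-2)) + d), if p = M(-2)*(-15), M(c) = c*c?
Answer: 2160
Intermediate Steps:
M(c) = c**2
d = -12 (d = -10 - 2 = -12)
p = -60 (p = (-2)**2*(-15) = 4*(-15) = -60)
p*((-5 - 1)*(-2*(-2)) + d) = -60*((-5 - 1)*(-2*(-2)) - 12) = -60*(-6*4 - 12) = -60*(-24 - 12) = -60*(-36) = 2160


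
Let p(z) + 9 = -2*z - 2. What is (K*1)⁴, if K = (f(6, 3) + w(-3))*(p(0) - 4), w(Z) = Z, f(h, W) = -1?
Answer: 12960000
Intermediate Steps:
p(z) = -11 - 2*z (p(z) = -9 + (-2*z - 2) = -9 + (-2 - 2*z) = -11 - 2*z)
K = 60 (K = (-1 - 3)*((-11 - 2*0) - 4) = -4*((-11 + 0) - 4) = -4*(-11 - 4) = -4*(-15) = 60)
(K*1)⁴ = (60*1)⁴ = 60⁴ = 12960000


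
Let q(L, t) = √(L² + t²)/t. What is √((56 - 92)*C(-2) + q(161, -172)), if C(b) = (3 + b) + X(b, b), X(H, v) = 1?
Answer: √(-532512 - 43*√55505)/86 ≈ 8.5656*I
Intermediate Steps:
q(L, t) = √(L² + t²)/t
C(b) = 4 + b (C(b) = (3 + b) + 1 = 4 + b)
√((56 - 92)*C(-2) + q(161, -172)) = √((56 - 92)*(4 - 2) + √(161² + (-172)²)/(-172)) = √(-36*2 - √(25921 + 29584)/172) = √(-72 - √55505/172)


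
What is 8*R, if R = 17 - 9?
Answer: 64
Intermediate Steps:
R = 8
8*R = 8*8 = 64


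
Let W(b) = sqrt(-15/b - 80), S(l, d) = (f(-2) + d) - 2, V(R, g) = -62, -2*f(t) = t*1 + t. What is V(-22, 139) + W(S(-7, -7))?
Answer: -62 + I*sqrt(3815)/7 ≈ -62.0 + 8.8237*I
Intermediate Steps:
f(t) = -t (f(t) = -(t*1 + t)/2 = -(t + t)/2 = -t)
S(l, d) = d (S(l, d) = (-1*(-2) + d) - 2 = (2 + d) - 2 = d)
W(b) = sqrt(-80 - 15/b)
V(-22, 139) + W(S(-7, -7)) = -62 + sqrt(-80 - 15/(-7)) = -62 + sqrt(-80 - 15*(-1/7)) = -62 + sqrt(-80 + 15/7) = -62 + sqrt(-545/7) = -62 + I*sqrt(3815)/7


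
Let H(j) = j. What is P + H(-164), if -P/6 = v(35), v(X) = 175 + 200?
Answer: -2414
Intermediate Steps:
v(X) = 375
P = -2250 (P = -6*375 = -2250)
P + H(-164) = -2250 - 164 = -2414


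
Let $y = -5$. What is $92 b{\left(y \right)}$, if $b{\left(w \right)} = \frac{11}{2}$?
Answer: $506$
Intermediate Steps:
$b{\left(w \right)} = \frac{11}{2}$ ($b{\left(w \right)} = 11 \cdot \frac{1}{2} = \frac{11}{2}$)
$92 b{\left(y \right)} = 92 \cdot \frac{11}{2} = 506$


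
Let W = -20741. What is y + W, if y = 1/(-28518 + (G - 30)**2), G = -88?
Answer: -302694155/14594 ≈ -20741.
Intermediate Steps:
y = -1/14594 (y = 1/(-28518 + (-88 - 30)**2) = 1/(-28518 + (-118)**2) = 1/(-28518 + 13924) = 1/(-14594) = -1/14594 ≈ -6.8521e-5)
y + W = -1/14594 - 20741 = -302694155/14594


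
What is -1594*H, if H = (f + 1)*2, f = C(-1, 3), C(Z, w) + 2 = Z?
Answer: 6376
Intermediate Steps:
C(Z, w) = -2 + Z
f = -3 (f = -2 - 1 = -3)
H = -4 (H = (-3 + 1)*2 = -2*2 = -4)
-1594*H = -1594*(-4) = 6376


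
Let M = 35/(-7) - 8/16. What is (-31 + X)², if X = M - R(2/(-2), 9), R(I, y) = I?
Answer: 5041/4 ≈ 1260.3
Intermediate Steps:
M = -11/2 (M = 35*(-⅐) - 8*1/16 = -5 - ½ = -11/2 ≈ -5.5000)
X = -9/2 (X = -11/2 - 2/(-2) = -11/2 - 2*(-1)/2 = -11/2 - 1*(-1) = -11/2 + 1 = -9/2 ≈ -4.5000)
(-31 + X)² = (-31 - 9/2)² = (-71/2)² = 5041/4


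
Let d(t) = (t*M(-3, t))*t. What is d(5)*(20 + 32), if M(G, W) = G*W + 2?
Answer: -16900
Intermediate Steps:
M(G, W) = 2 + G*W
d(t) = t**2*(2 - 3*t) (d(t) = (t*(2 - 3*t))*t = t**2*(2 - 3*t))
d(5)*(20 + 32) = (5**2*(2 - 3*5))*(20 + 32) = (25*(2 - 15))*52 = (25*(-13))*52 = -325*52 = -16900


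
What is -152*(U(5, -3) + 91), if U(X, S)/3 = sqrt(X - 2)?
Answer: -13832 - 456*sqrt(3) ≈ -14622.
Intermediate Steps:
U(X, S) = 3*sqrt(-2 + X) (U(X, S) = 3*sqrt(X - 2) = 3*sqrt(-2 + X))
-152*(U(5, -3) + 91) = -152*(3*sqrt(-2 + 5) + 91) = -152*(3*sqrt(3) + 91) = -152*(91 + 3*sqrt(3)) = -13832 - 456*sqrt(3)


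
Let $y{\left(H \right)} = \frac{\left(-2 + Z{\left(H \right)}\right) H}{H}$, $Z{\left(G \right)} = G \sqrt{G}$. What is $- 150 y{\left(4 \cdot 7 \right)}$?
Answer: $300 - 8400 \sqrt{7} \approx -21924.0$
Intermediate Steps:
$Z{\left(G \right)} = G^{\frac{3}{2}}$
$y{\left(H \right)} = -2 + H^{\frac{3}{2}}$ ($y{\left(H \right)} = \frac{\left(-2 + H^{\frac{3}{2}}\right) H}{H} = \frac{H \left(-2 + H^{\frac{3}{2}}\right)}{H} = -2 + H^{\frac{3}{2}}$)
$- 150 y{\left(4 \cdot 7 \right)} = - 150 \left(-2 + \left(4 \cdot 7\right)^{\frac{3}{2}}\right) = - 150 \left(-2 + 28^{\frac{3}{2}}\right) = - 150 \left(-2 + 56 \sqrt{7}\right) = 300 - 8400 \sqrt{7}$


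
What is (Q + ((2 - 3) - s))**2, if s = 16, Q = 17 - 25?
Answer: 625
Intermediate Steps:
Q = -8
(Q + ((2 - 3) - s))**2 = (-8 + ((2 - 3) - 1*16))**2 = (-8 + (-1 - 16))**2 = (-8 - 17)**2 = (-25)**2 = 625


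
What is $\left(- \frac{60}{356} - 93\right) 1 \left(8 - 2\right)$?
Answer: $- \frac{49752}{89} \approx -559.01$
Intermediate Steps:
$\left(- \frac{60}{356} - 93\right) 1 \left(8 - 2\right) = \left(\left(-60\right) \frac{1}{356} - 93\right) 1 \cdot 6 = \left(- \frac{15}{89} - 93\right) 6 = \left(- \frac{8292}{89}\right) 6 = - \frac{49752}{89}$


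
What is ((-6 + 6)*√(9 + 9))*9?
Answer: 0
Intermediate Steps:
((-6 + 6)*√(9 + 9))*9 = (0*√18)*9 = (0*(3*√2))*9 = 0*9 = 0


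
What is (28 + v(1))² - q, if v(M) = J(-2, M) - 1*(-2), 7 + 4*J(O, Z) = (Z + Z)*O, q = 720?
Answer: 361/16 ≈ 22.563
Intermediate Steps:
J(O, Z) = -7/4 + O*Z/2 (J(O, Z) = -7/4 + ((Z + Z)*O)/4 = -7/4 + ((2*Z)*O)/4 = -7/4 + (2*O*Z)/4 = -7/4 + O*Z/2)
v(M) = ¼ - M (v(M) = (-7/4 + (½)*(-2)*M) - 1*(-2) = (-7/4 - M) + 2 = ¼ - M)
(28 + v(1))² - q = (28 + (¼ - 1*1))² - 1*720 = (28 + (¼ - 1))² - 720 = (28 - ¾)² - 720 = (109/4)² - 720 = 11881/16 - 720 = 361/16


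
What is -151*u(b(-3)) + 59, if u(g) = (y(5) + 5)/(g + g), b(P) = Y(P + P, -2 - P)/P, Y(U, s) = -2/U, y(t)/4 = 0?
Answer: 6913/2 ≈ 3456.5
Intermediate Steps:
y(t) = 0 (y(t) = 4*0 = 0)
b(P) = -1/P**2 (b(P) = (-2/(P + P))/P = (-2*1/(2*P))/P = (-1/P)/P = -1/P**2)
u(g) = 5/(2*g) (u(g) = (0 + 5)/(g + g) = 5/((2*g)) = 5*(1/(2*g)) = 5/(2*g))
-151*u(b(-3)) + 59 = -755/(2*((-1/(-3)**2))) + 59 = -755/(2*((-1*1/9))) + 59 = -755/(2*(-1/9)) + 59 = -755*(-9)/2 + 59 = -151*(-45/2) + 59 = 6795/2 + 59 = 6913/2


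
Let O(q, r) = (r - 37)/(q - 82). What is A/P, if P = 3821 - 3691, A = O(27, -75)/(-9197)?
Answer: -56/32879275 ≈ -1.7032e-6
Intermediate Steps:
O(q, r) = (-37 + r)/(-82 + q)
A = -112/505835 (A = ((-37 - 75)/(-82 + 27))/(-9197) = (-112/(-55))*(-1/9197) = -1/55*(-112)*(-1/9197) = (112/55)*(-1/9197) = -112/505835 ≈ -0.00022142)
P = 130
A/P = -112/505835/130 = -112/505835*1/130 = -56/32879275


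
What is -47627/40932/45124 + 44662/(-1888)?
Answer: -644464837639/27243479628 ≈ -23.656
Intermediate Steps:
-47627/40932/45124 + 44662/(-1888) = -47627*1/40932*(1/45124) + 44662*(-1/1888) = -47627/40932*1/45124 - 22331/944 = -47627/1847015568 - 22331/944 = -644464837639/27243479628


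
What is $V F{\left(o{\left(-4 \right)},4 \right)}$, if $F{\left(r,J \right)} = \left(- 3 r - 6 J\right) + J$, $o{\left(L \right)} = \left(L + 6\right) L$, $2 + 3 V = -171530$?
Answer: $- \frac{686128}{3} \approx -2.2871 \cdot 10^{5}$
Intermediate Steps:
$V = - \frac{171532}{3}$ ($V = - \frac{2}{3} + \frac{1}{3} \left(-171530\right) = - \frac{2}{3} - \frac{171530}{3} = - \frac{171532}{3} \approx -57177.0$)
$o{\left(L \right)} = L \left(6 + L\right)$ ($o{\left(L \right)} = \left(6 + L\right) L = L \left(6 + L\right)$)
$F{\left(r,J \right)} = - 5 J - 3 r$ ($F{\left(r,J \right)} = \left(- 6 J - 3 r\right) + J = - 5 J - 3 r$)
$V F{\left(o{\left(-4 \right)},4 \right)} = - \frac{171532 \left(\left(-5\right) 4 - 3 \left(- 4 \left(6 - 4\right)\right)\right)}{3} = - \frac{171532 \left(-20 - 3 \left(\left(-4\right) 2\right)\right)}{3} = - \frac{171532 \left(-20 - -24\right)}{3} = - \frac{171532 \left(-20 + 24\right)}{3} = \left(- \frac{171532}{3}\right) 4 = - \frac{686128}{3}$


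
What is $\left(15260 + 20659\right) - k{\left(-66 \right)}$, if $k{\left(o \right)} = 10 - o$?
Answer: $35843$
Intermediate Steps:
$\left(15260 + 20659\right) - k{\left(-66 \right)} = \left(15260 + 20659\right) - \left(10 - -66\right) = 35919 - \left(10 + 66\right) = 35919 - 76 = 35843$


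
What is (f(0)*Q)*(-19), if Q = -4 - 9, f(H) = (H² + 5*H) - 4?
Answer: -988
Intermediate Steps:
f(H) = -4 + H² + 5*H
Q = -13
(f(0)*Q)*(-19) = ((-4 + 0² + 5*0)*(-13))*(-19) = ((-4 + 0 + 0)*(-13))*(-19) = -4*(-13)*(-19) = 52*(-19) = -988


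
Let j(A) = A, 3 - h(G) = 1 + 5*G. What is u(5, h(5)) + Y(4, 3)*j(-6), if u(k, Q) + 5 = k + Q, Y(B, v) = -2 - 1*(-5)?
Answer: -41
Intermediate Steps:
h(G) = 2 - 5*G (h(G) = 3 - (1 + 5*G) = 3 + (-1 - 5*G) = 2 - 5*G)
Y(B, v) = 3 (Y(B, v) = -2 + 5 = 3)
u(k, Q) = -5 + Q + k (u(k, Q) = -5 + (k + Q) = -5 + (Q + k) = -5 + Q + k)
u(5, h(5)) + Y(4, 3)*j(-6) = (-5 + (2 - 5*5) + 5) + 3*(-6) = (-5 + (2 - 25) + 5) - 18 = (-5 - 23 + 5) - 18 = -23 - 18 = -41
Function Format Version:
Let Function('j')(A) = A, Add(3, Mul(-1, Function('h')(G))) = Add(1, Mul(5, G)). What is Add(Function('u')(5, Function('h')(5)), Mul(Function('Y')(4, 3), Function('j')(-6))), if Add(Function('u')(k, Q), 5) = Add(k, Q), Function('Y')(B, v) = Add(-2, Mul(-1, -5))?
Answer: -41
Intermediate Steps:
Function('h')(G) = Add(2, Mul(-5, G)) (Function('h')(G) = Add(3, Mul(-1, Add(1, Mul(5, G)))) = Add(3, Add(-1, Mul(-5, G))) = Add(2, Mul(-5, G)))
Function('Y')(B, v) = 3 (Function('Y')(B, v) = Add(-2, 5) = 3)
Function('u')(k, Q) = Add(-5, Q, k) (Function('u')(k, Q) = Add(-5, Add(k, Q)) = Add(-5, Add(Q, k)) = Add(-5, Q, k))
Add(Function('u')(5, Function('h')(5)), Mul(Function('Y')(4, 3), Function('j')(-6))) = Add(Add(-5, Add(2, Mul(-5, 5)), 5), Mul(3, -6)) = Add(Add(-5, Add(2, -25), 5), -18) = Add(Add(-5, -23, 5), -18) = Add(-23, -18) = -41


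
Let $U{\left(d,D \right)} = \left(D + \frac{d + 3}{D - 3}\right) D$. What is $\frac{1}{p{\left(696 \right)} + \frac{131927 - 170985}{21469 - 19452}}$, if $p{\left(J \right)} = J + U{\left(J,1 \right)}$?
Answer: $\frac{4034}{1323699} \approx 0.0030475$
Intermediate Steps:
$U{\left(d,D \right)} = D \left(D + \frac{3 + d}{-3 + D}\right)$ ($U{\left(d,D \right)} = \left(D + \frac{3 + d}{-3 + D}\right) D = D \left(D + \frac{3 + d}{-3 + D}\right)$)
$p{\left(J \right)} = - \frac{1}{2} + \frac{J}{2}$ ($p{\left(J \right)} = J + 1 \frac{1}{-3 + 1} \left(3 + J + 1^{2} - 3\right) = J + 1 \frac{1}{-2} \left(3 + J + 1 - 3\right) = J + 1 \left(- \frac{1}{2}\right) \left(1 + J\right) = J - \left(\frac{1}{2} + \frac{J}{2}\right) = - \frac{1}{2} + \frac{J}{2}$)
$\frac{1}{p{\left(696 \right)} + \frac{131927 - 170985}{21469 - 19452}} = \frac{1}{\left(- \frac{1}{2} + \frac{1}{2} \cdot 696\right) + \frac{131927 - 170985}{21469 - 19452}} = \frac{1}{\left(- \frac{1}{2} + 348\right) - \frac{39058}{2017}} = \frac{1}{\frac{695}{2} - \frac{39058}{2017}} = \frac{1}{\frac{1323699}{4034}} = \frac{4034}{1323699}$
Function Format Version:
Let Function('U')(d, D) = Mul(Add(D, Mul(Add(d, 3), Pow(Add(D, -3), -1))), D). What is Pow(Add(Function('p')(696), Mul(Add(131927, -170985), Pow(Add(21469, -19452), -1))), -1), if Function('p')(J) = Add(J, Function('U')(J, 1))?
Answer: Rational(4034, 1323699) ≈ 0.0030475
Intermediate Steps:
Function('U')(d, D) = Mul(D, Add(D, Mul(Pow(Add(-3, D), -1), Add(3, d)))) (Function('U')(d, D) = Mul(Add(D, Mul(Add(3, d), Pow(Add(-3, D), -1))), D) = Mul(Add(D, Mul(Pow(Add(-3, D), -1), Add(3, d))), D) = Mul(D, Add(D, Mul(Pow(Add(-3, D), -1), Add(3, d)))))
Function('p')(J) = Add(Rational(-1, 2), Mul(Rational(1, 2), J)) (Function('p')(J) = Add(J, Mul(1, Pow(Add(-3, 1), -1), Add(3, J, Pow(1, 2), Mul(-3, 1)))) = Add(J, Mul(1, Pow(-2, -1), Add(3, J, 1, -3))) = Add(J, Mul(1, Rational(-1, 2), Add(1, J))) = Add(J, Add(Rational(-1, 2), Mul(Rational(-1, 2), J))) = Add(Rational(-1, 2), Mul(Rational(1, 2), J)))
Pow(Add(Function('p')(696), Mul(Add(131927, -170985), Pow(Add(21469, -19452), -1))), -1) = Pow(Add(Add(Rational(-1, 2), Mul(Rational(1, 2), 696)), Mul(Add(131927, -170985), Pow(Add(21469, -19452), -1))), -1) = Pow(Add(Add(Rational(-1, 2), 348), Mul(-39058, Pow(2017, -1))), -1) = Pow(Add(Rational(695, 2), Mul(-39058, Rational(1, 2017))), -1) = Pow(Add(Rational(695, 2), Rational(-39058, 2017)), -1) = Pow(Rational(1323699, 4034), -1) = Rational(4034, 1323699)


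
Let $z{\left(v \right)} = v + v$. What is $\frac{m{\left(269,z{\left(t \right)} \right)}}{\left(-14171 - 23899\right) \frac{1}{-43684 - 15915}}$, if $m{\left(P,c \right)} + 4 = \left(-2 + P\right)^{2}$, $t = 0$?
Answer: $\frac{849702943}{7614} \approx 1.116 \cdot 10^{5}$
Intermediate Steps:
$z{\left(v \right)} = 2 v$
$m{\left(P,c \right)} = -4 + \left(-2 + P\right)^{2}$
$\frac{m{\left(269,z{\left(t \right)} \right)}}{\left(-14171 - 23899\right) \frac{1}{-43684 - 15915}} = \frac{269 \left(-4 + 269\right)}{\left(-14171 - 23899\right) \frac{1}{-43684 - 15915}} = \frac{269 \cdot 265}{\left(-38070\right) \frac{1}{-59599}} = \frac{71285}{\left(-38070\right) \left(- \frac{1}{59599}\right)} = \frac{71285}{\frac{38070}{59599}} = 71285 \cdot \frac{59599}{38070} = \frac{849702943}{7614}$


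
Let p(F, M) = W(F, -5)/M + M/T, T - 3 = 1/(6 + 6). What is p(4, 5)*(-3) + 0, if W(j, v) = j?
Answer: -1344/185 ≈ -7.2649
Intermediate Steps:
T = 37/12 (T = 3 + 1/(6 + 6) = 3 + 1/12 = 37/12 ≈ 3.0833)
p(F, M) = 12*M/37 + F/M (p(F, M) = F/M + M/(37/12) = F/M + M*(12/37) = F/M + 12*M/37 = 12*M/37 + F/M)
p(4, 5)*(-3) + 0 = ((12/37)*5 + 4/5)*(-3) + 0 = (60/37 + 4*(1/5))*(-3) + 0 = (60/37 + 4/5)*(-3) + 0 = (448/185)*(-3) + 0 = -1344/185 + 0 = -1344/185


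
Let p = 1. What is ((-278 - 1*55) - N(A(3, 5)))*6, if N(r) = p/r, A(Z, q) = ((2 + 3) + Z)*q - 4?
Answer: -11989/6 ≈ -1998.2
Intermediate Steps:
A(Z, q) = -4 + q*(5 + Z) (A(Z, q) = (5 + Z)*q - 4 = q*(5 + Z) - 4 = -4 + q*(5 + Z))
N(r) = 1/r
((-278 - 1*55) - N(A(3, 5)))*6 = ((-278 - 1*55) - 1/(-4 + 5*5 + 3*5))*6 = ((-278 - 55) - 1/(-4 + 25 + 15))*6 = (-333 - 1/36)*6 = -11989/36*6 = -11989/6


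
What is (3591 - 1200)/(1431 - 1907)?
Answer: -2391/476 ≈ -5.0231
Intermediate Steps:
(3591 - 1200)/(1431 - 1907) = 2391/(-476) = 2391*(-1/476) = -2391/476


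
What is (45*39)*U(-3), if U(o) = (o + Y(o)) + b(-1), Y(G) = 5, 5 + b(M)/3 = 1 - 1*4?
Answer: -38610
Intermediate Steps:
b(M) = -24 (b(M) = -15 + 3*(1 - 1*4) = -15 + 3*(1 - 4) = -15 + 3*(-3) = -15 - 9 = -24)
U(o) = -19 + o (U(o) = (o + 5) - 24 = (5 + o) - 24 = -19 + o)
(45*39)*U(-3) = (45*39)*(-19 - 3) = 1755*(-22) = -38610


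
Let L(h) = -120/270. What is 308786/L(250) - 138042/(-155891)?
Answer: -216616036383/311782 ≈ -6.9477e+5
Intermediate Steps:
L(h) = -4/9 (L(h) = -120*1/270 = -4/9)
308786/L(250) - 138042/(-155891) = 308786/(-4/9) - 138042/(-155891) = 308786*(-9/4) - 138042*(-1/155891) = -1389537/2 + 138042/155891 = -216616036383/311782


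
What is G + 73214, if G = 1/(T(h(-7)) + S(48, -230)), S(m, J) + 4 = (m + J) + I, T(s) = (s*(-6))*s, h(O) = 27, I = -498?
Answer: 370316411/5058 ≈ 73214.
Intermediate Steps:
T(s) = -6*s**2 (T(s) = (-6*s)*s = -6*s**2)
S(m, J) = -502 + J + m (S(m, J) = -4 + ((m + J) - 498) = -4 + ((J + m) - 498) = -4 + (-498 + J + m) = -502 + J + m)
G = -1/5058 (G = 1/(-6*27**2 + (-502 - 230 + 48)) = 1/(-6*729 - 684) = 1/(-4374 - 684) = 1/(-5058) = -1/5058 ≈ -0.00019771)
G + 73214 = -1/5058 + 73214 = 370316411/5058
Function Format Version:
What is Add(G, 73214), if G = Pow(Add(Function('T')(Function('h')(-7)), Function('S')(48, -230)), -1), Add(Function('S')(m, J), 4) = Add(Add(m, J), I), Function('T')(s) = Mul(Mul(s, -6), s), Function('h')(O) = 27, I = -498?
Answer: Rational(370316411, 5058) ≈ 73214.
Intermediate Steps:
Function('T')(s) = Mul(-6, Pow(s, 2)) (Function('T')(s) = Mul(Mul(-6, s), s) = Mul(-6, Pow(s, 2)))
Function('S')(m, J) = Add(-502, J, m) (Function('S')(m, J) = Add(-4, Add(Add(m, J), -498)) = Add(-4, Add(Add(J, m), -498)) = Add(-4, Add(-498, J, m)) = Add(-502, J, m))
G = Rational(-1, 5058) (G = Pow(Add(Mul(-6, Pow(27, 2)), Add(-502, -230, 48)), -1) = Pow(Add(Mul(-6, 729), -684), -1) = Pow(Add(-4374, -684), -1) = Pow(-5058, -1) = Rational(-1, 5058) ≈ -0.00019771)
Add(G, 73214) = Add(Rational(-1, 5058), 73214) = Rational(370316411, 5058)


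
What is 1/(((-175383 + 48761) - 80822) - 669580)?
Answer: -1/877024 ≈ -1.1402e-6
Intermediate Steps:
1/(((-175383 + 48761) - 80822) - 669580) = 1/((-126622 - 80822) - 669580) = 1/(-207444 - 669580) = 1/(-877024) = -1/877024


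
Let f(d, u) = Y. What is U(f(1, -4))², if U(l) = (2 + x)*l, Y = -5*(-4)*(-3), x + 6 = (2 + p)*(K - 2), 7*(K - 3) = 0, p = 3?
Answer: 3600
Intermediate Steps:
K = 3 (K = 3 + (⅐)*0 = 3 + 0 = 3)
x = -1 (x = -6 + (2 + 3)*(3 - 2) = -6 + 5*1 = -6 + 5 = -1)
Y = -60 (Y = 20*(-3) = -60)
f(d, u) = -60
U(l) = l (U(l) = (2 - 1)*l = 1*l = l)
U(f(1, -4))² = (-60)² = 3600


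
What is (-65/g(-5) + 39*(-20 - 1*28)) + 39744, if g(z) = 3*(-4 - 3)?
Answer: 795377/21 ≈ 37875.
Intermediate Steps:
g(z) = -21 (g(z) = 3*(-7) = -21)
(-65/g(-5) + 39*(-20 - 1*28)) + 39744 = (-65/(-21) + 39*(-20 - 1*28)) + 39744 = (-65*(-1/21) + 39*(-20 - 28)) + 39744 = (65/21 + 39*(-48)) + 39744 = (65/21 - 1872) + 39744 = -39247/21 + 39744 = 795377/21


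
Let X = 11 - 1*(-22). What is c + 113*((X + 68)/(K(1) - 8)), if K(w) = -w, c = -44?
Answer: -11809/9 ≈ -1312.1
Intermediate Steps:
X = 33 (X = 11 + 22 = 33)
c + 113*((X + 68)/(K(1) - 8)) = -44 + 113*((33 + 68)/(-1*1 - 8)) = -44 + 113*(101/(-1 - 8)) = -44 + 113*(101/(-9)) = -44 + 113*(101*(-⅑)) = -44 + 113*(-101/9) = -44 - 11413/9 = -11809/9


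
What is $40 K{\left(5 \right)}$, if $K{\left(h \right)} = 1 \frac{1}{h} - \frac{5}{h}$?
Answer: $-32$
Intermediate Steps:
$K{\left(h \right)} = - \frac{4}{h}$ ($K{\left(h \right)} = \frac{1}{h} - \frac{5}{h} = - \frac{4}{h}$)
$40 K{\left(5 \right)} = 40 \left(- \frac{4}{5}\right) = -32$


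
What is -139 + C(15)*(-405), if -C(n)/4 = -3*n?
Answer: -73039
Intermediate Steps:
C(n) = 12*n (C(n) = -(-12)*n = 12*n)
-139 + C(15)*(-405) = -139 + (12*15)*(-405) = -139 + 180*(-405) = -139 - 72900 = -73039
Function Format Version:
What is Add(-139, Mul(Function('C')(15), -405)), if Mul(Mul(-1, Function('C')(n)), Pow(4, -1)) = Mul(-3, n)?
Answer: -73039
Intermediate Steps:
Function('C')(n) = Mul(12, n) (Function('C')(n) = Mul(-4, Mul(-3, n)) = Mul(12, n))
Add(-139, Mul(Function('C')(15), -405)) = Add(-139, Mul(Mul(12, 15), -405)) = Add(-139, Mul(180, -405)) = Add(-139, -72900) = -73039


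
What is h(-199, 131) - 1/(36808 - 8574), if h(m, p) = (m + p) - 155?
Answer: -6296183/28234 ≈ -223.00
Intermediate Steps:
h(m, p) = -155 + m + p
h(-199, 131) - 1/(36808 - 8574) = (-155 - 199 + 131) - 1/(36808 - 8574) = -223 - 1/28234 = -6296183/28234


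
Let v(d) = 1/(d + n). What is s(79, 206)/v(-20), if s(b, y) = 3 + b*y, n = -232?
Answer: -4101804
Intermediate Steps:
v(d) = 1/(-232 + d) (v(d) = 1/(d - 232) = 1/(-232 + d))
s(79, 206)/v(-20) = (3 + 79*206)/(1/(-232 - 20)) = (3 + 16274)/(1/(-252)) = 16277/(-1/252) = 16277*(-252) = -4101804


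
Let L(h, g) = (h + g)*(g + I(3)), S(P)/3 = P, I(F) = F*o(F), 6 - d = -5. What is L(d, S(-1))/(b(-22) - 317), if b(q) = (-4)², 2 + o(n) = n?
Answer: 0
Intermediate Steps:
o(n) = -2 + n
d = 11 (d = 6 - 1*(-5) = 6 + 5 = 11)
b(q) = 16
I(F) = F*(-2 + F)
S(P) = 3*P
L(h, g) = (3 + g)*(g + h) (L(h, g) = (h + g)*(g + 3*(-2 + 3)) = (g + h)*(g + 3*1) = (g + h)*(g + 3) = (g + h)*(3 + g) = (3 + g)*(g + h))
L(d, S(-1))/(b(-22) - 317) = ((3*(-1))² + 3*(3*(-1)) + 3*11 + (3*(-1))*11)/(16 - 317) = ((-3)² + 3*(-3) + 33 - 3*11)/(-301) = (9 - 9 + 33 - 33)*(-1/301) = 0*(-1/301) = 0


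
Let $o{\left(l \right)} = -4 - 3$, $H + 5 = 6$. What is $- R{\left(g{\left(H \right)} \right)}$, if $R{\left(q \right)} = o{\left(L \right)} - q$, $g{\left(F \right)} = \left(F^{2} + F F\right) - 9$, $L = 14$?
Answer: $0$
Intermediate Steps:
$H = 1$ ($H = -5 + 6 = 1$)
$o{\left(l \right)} = -7$ ($o{\left(l \right)} = -4 - 3 = -7$)
$g{\left(F \right)} = -9 + 2 F^{2}$ ($g{\left(F \right)} = \left(F^{2} + F^{2}\right) - 9 = 2 F^{2} - 9 = -9 + 2 F^{2}$)
$R{\left(q \right)} = -7 - q$
$- R{\left(g{\left(H \right)} \right)} = - (-7 - \left(-9 + 2 \cdot 1^{2}\right)) = - (-7 - \left(-9 + 2 \cdot 1\right)) = - (-7 - \left(-9 + 2\right)) = - (-7 - -7) = - (-7 + 7) = \left(-1\right) 0 = 0$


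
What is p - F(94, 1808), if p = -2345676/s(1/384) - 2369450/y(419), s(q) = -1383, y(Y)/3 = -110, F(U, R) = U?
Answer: 133604059/15213 ≈ 8782.2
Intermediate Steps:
y(Y) = -330 (y(Y) = 3*(-110) = -330)
p = 135034081/15213 (p = -2345676/(-1383) - 2369450/(-330) = -2345676*(-1/1383) - 2369450*(-1/330) = 781892/461 + 236945/33 = 135034081/15213 ≈ 8876.2)
p - F(94, 1808) = 135034081/15213 - 1*94 = 135034081/15213 - 94 = 133604059/15213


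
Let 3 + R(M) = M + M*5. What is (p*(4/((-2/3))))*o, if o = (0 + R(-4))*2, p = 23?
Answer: 7452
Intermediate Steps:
R(M) = -3 + 6*M (R(M) = -3 + (M + M*5) = -3 + (M + 5*M) = -3 + 6*M)
o = -54 (o = (0 + (-3 + 6*(-4)))*2 = (0 + (-3 - 24))*2 = (0 - 27)*2 = -27*2 = -54)
(p*(4/((-2/3))))*o = (23*(4/((-2/3))))*(-54) = (23*(4/((-2*⅓))))*(-54) = (23*(4/(-⅔)))*(-54) = (23*(4*(-3/2)))*(-54) = (23*(-6))*(-54) = -138*(-54) = 7452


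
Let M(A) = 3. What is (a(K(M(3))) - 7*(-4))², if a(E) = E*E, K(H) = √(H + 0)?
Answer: 961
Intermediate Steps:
K(H) = √H
a(E) = E²
(a(K(M(3))) - 7*(-4))² = ((√3)² - 7*(-4))² = (3 + 28)² = 31² = 961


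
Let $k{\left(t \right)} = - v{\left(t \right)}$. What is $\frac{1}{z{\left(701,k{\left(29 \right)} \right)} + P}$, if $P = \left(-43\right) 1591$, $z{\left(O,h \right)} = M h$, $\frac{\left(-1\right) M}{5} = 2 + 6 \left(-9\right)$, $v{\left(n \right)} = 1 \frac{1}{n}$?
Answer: $- \frac{29}{1984237} \approx -1.4615 \cdot 10^{-5}$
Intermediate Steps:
$v{\left(n \right)} = \frac{1}{n}$
$k{\left(t \right)} = - \frac{1}{t}$
$M = 260$ ($M = - 5 \left(2 + 6 \left(-9\right)\right) = - 5 \left(2 - 54\right) = \left(-5\right) \left(-52\right) = 260$)
$z{\left(O,h \right)} = 260 h$
$P = -68413$
$\frac{1}{z{\left(701,k{\left(29 \right)} \right)} + P} = \frac{1}{260 \left(- \frac{1}{29}\right) - 68413} = \frac{1}{- \frac{260}{29} - 68413} = \frac{1}{- \frac{1984237}{29}} = - \frac{29}{1984237}$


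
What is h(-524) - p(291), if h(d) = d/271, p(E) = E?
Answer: -79385/271 ≈ -292.93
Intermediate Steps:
h(d) = d/271 (h(d) = d*(1/271) = d/271)
h(-524) - p(291) = (1/271)*(-524) - 1*291 = -524/271 - 291 = -79385/271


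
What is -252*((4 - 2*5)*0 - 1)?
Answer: 252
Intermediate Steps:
-252*((4 - 2*5)*0 - 1) = -252*((4 - 10)*0 - 1) = -252*(-6*0 - 1) = -252*(0 - 1) = -252*(-1) = 252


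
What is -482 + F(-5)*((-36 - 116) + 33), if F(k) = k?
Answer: 113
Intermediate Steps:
-482 + F(-5)*((-36 - 116) + 33) = -482 - 5*((-36 - 116) + 33) = -482 - 5*(-152 + 33) = -482 - 5*(-119) = -482 + 595 = 113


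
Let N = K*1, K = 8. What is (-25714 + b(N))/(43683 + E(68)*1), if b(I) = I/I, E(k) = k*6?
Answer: -2857/4899 ≈ -0.58318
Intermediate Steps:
E(k) = 6*k
N = 8 (N = 8*1 = 8)
b(I) = 1
(-25714 + b(N))/(43683 + E(68)*1) = (-25714 + 1)/(43683 + (6*68)*1) = -25713/(43683 + 408*1) = -25713/(43683 + 408) = -25713/44091 = -25713*1/44091 = -2857/4899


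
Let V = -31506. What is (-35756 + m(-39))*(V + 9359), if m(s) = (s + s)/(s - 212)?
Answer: 198762193666/251 ≈ 7.9188e+8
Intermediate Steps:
m(s) = 2*s/(-212 + s) (m(s) = (2*s)/(-212 + s) = 2*s/(-212 + s))
(-35756 + m(-39))*(V + 9359) = (-35756 + 2*(-39)/(-212 - 39))*(-31506 + 9359) = (-35756 + 2*(-39)/(-251))*(-22147) = (-35756 + 2*(-39)*(-1/251))*(-22147) = (-35756 + 78/251)*(-22147) = -8974678/251*(-22147) = 198762193666/251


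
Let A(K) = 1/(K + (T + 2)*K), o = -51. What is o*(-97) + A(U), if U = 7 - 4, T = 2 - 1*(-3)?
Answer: 118729/24 ≈ 4947.0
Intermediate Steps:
T = 5 (T = 2 + 3 = 5)
U = 3
A(K) = 1/(8*K) (A(K) = 1/(K + (5 + 2)*K) = 1/(K + 7*K) = 1/(8*K))
o*(-97) + A(U) = -51*(-97) + (⅛)/3 = 4947 + (⅛)*(⅓) = 4947 + 1/24 = 118729/24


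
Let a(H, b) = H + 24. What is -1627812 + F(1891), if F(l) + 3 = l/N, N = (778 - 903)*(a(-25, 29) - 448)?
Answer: -91361114984/56125 ≈ -1.6278e+6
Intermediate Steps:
a(H, b) = 24 + H
N = 56125 (N = (778 - 903)*((24 - 25) - 448) = -125*(-1 - 448) = -125*(-449) = 56125)
F(l) = -3 + l/56125
-1627812 + F(1891) = -1627812 + (-3 + (1/56125)*1891) = -1627812 + (-3 + 1891/56125) = -1627812 - 166484/56125 = -91361114984/56125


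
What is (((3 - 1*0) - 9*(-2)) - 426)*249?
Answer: -100845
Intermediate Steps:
(((3 - 1*0) - 9*(-2)) - 426)*249 = (((3 + 0) + 18) - 426)*249 = ((3 + 18) - 426)*249 = (21 - 426)*249 = -405*249 = -100845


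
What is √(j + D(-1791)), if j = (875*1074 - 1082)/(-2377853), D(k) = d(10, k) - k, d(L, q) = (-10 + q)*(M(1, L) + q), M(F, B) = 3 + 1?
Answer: 3*√2023053284159645622/2377853 ≈ 1794.5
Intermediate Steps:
M(F, B) = 4
d(L, q) = (-10 + q)*(4 + q)
D(k) = -40 + k² - 7*k (D(k) = (-40 + k² - 6*k) - k = -40 + k² - 7*k)
j = -938668/2377853 (j = (939750 - 1082)*(-1/2377853) = 938668*(-1/2377853) = -938668/2377853 ≈ -0.39475)
√(j + D(-1791)) = √(-938668/2377853 + (-40 + (-1791)² - 7*(-1791))) = √(-938668/2377853 + (-40 + 3207681 + 12537)) = √(-938668/2377853 + 3220178) = √(7657108979166/2377853) = 3*√2023053284159645622/2377853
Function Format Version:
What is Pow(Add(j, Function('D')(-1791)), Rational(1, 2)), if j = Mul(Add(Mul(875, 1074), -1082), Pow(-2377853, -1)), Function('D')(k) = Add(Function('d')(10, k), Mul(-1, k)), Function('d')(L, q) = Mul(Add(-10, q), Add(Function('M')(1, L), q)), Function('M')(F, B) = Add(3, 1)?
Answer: Mul(Rational(3, 2377853), Pow(2023053284159645622, Rational(1, 2))) ≈ 1794.5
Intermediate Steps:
Function('M')(F, B) = 4
Function('d')(L, q) = Mul(Add(-10, q), Add(4, q))
Function('D')(k) = Add(-40, Pow(k, 2), Mul(-7, k)) (Function('D')(k) = Add(Add(-40, Pow(k, 2), Mul(-6, k)), Mul(-1, k)) = Add(-40, Pow(k, 2), Mul(-7, k)))
j = Rational(-938668, 2377853) (j = Mul(Add(939750, -1082), Rational(-1, 2377853)) = Mul(938668, Rational(-1, 2377853)) = Rational(-938668, 2377853) ≈ -0.39475)
Pow(Add(j, Function('D')(-1791)), Rational(1, 2)) = Pow(Add(Rational(-938668, 2377853), Add(-40, Pow(-1791, 2), Mul(-7, -1791))), Rational(1, 2)) = Pow(Add(Rational(-938668, 2377853), Add(-40, 3207681, 12537)), Rational(1, 2)) = Pow(Add(Rational(-938668, 2377853), 3220178), Rational(1, 2)) = Pow(Rational(7657108979166, 2377853), Rational(1, 2)) = Mul(Rational(3, 2377853), Pow(2023053284159645622, Rational(1, 2)))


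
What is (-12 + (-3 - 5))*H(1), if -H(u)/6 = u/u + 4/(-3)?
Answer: -40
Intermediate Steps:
H(u) = 2 (H(u) = -6*(u/u + 4/(-3)) = -6*(1 + 4*(-1/3)) = -6*(1 - 4/3) = -6*(-1/3) = 2)
(-12 + (-3 - 5))*H(1) = (-12 + (-3 - 5))*2 = (-12 - 8)*2 = -20*2 = -40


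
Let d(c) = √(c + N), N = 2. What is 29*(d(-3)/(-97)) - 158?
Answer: -158 - 29*I/97 ≈ -158.0 - 0.29897*I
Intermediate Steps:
d(c) = √(2 + c) (d(c) = √(c + 2) = √(2 + c))
29*(d(-3)/(-97)) - 158 = 29*(√(2 - 3)/(-97)) - 158 = 29*(√(-1)*(-1/97)) - 158 = 29*(I*(-1/97)) - 158 = 29*(-I/97) - 158 = -29*I/97 - 158 = -158 - 29*I/97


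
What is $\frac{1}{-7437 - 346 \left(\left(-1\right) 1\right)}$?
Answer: $- \frac{1}{7091} \approx -0.00014102$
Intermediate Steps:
$\frac{1}{-7437 - 346 \left(\left(-1\right) 1\right)} = \frac{1}{-7437 - -346} = \frac{1}{-7437 + 346} = \frac{1}{-7091} = - \frac{1}{7091}$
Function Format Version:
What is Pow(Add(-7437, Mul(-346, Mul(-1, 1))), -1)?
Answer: Rational(-1, 7091) ≈ -0.00014102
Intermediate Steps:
Pow(Add(-7437, Mul(-346, Mul(-1, 1))), -1) = Pow(Add(-7437, Mul(-346, -1)), -1) = Pow(Add(-7437, 346), -1) = Pow(-7091, -1) = Rational(-1, 7091)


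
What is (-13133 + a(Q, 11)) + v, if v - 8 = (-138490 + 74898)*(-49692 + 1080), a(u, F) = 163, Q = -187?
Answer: 3091321342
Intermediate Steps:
v = 3091334312 (v = 8 + (-138490 + 74898)*(-49692 + 1080) = 8 - 63592*(-48612) = 8 + 3091334304 = 3091334312)
(-13133 + a(Q, 11)) + v = (-13133 + 163) + 3091334312 = -12970 + 3091334312 = 3091321342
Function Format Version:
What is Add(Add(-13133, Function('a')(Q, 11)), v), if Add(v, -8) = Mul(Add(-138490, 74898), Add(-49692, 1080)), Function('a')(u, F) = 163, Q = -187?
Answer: 3091321342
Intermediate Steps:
v = 3091334312 (v = Add(8, Mul(Add(-138490, 74898), Add(-49692, 1080))) = Add(8, Mul(-63592, -48612)) = Add(8, 3091334304) = 3091334312)
Add(Add(-13133, Function('a')(Q, 11)), v) = Add(Add(-13133, 163), 3091334312) = Add(-12970, 3091334312) = 3091321342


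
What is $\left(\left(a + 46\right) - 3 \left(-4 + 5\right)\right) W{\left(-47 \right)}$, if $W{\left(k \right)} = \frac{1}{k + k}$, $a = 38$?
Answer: $- \frac{81}{94} \approx -0.8617$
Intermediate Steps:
$W{\left(k \right)} = \frac{1}{2 k}$
$\left(\left(a + 46\right) - 3 \left(-4 + 5\right)\right) W{\left(-47 \right)} = \left(\left(38 + 46\right) - 3 \left(-4 + 5\right)\right) \frac{1}{2 \left(-47\right)} = \left(84 - 3\right) \frac{1}{2} \left(- \frac{1}{47}\right) = \left(84 - 3\right) \left(- \frac{1}{94}\right) = 81 \left(- \frac{1}{94}\right) = - \frac{81}{94}$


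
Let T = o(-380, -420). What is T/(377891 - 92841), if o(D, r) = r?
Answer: -42/28505 ≈ -0.0014734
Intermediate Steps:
T = -420
T/(377891 - 92841) = -420/(377891 - 92841) = -420/285050 = -420*1/285050 = -42/28505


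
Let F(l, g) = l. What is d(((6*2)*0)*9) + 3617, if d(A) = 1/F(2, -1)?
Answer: 7235/2 ≈ 3617.5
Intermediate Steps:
d(A) = ½ (d(A) = 1/2 = ½)
d(((6*2)*0)*9) + 3617 = ½ + 3617 = 7235/2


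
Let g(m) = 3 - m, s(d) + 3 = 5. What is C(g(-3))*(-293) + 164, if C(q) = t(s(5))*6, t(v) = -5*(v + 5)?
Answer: 61694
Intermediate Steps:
s(d) = 2 (s(d) = -3 + 5 = 2)
t(v) = -25 - 5*v (t(v) = -5*(5 + v) = -25 - 5*v)
C(q) = -210 (C(q) = (-25 - 5*2)*6 = (-25 - 10)*6 = -35*6 = -210)
C(g(-3))*(-293) + 164 = -210*(-293) + 164 = 61530 + 164 = 61694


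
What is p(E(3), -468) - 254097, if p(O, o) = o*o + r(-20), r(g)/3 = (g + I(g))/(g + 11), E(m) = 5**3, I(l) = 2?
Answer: -35067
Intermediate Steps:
E(m) = 125
r(g) = 3*(2 + g)/(11 + g) (r(g) = 3*((g + 2)/(g + 11)) = 3*((2 + g)/(11 + g)) = 3*(2 + g)/(11 + g))
p(O, o) = 6 + o**2 (p(O, o) = o*o + 3*(2 - 20)/(11 - 20) = o**2 + 3*(-18)/(-9) = o**2 + 3*(-1/9)*(-18) = o**2 + 6 = 6 + o**2)
p(E(3), -468) - 254097 = (6 + (-468)**2) - 254097 = (6 + 219024) - 254097 = 219030 - 254097 = -35067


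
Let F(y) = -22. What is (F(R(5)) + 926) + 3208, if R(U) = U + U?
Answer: 4112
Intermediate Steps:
R(U) = 2*U
(F(R(5)) + 926) + 3208 = (-22 + 926) + 3208 = 904 + 3208 = 4112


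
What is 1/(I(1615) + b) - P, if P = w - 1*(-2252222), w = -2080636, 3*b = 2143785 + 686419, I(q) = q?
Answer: -486454717711/2835049 ≈ -1.7159e+5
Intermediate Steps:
b = 2830204/3 (b = (2143785 + 686419)/3 = (⅓)*2830204 = 2830204/3 ≈ 9.4340e+5)
P = 171586 (P = -2080636 - 1*(-2252222) = -2080636 + 2252222 = 171586)
1/(I(1615) + b) - P = 1/(1615 + 2830204/3) - 1*171586 = 1/(2835049/3) - 171586 = 3/2835049 - 171586 = -486454717711/2835049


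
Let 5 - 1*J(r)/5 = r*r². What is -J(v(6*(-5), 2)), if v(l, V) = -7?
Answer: -1740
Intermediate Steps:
J(r) = 25 - 5*r³ (J(r) = 25 - 5*r*r² = 25 - 5*r³)
-J(v(6*(-5), 2)) = -(25 - 5*(-7)³) = -(25 - 5*(-343)) = -(25 + 1715) = -1*1740 = -1740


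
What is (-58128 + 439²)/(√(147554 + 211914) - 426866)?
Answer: -28726587769/91107111244 - 134593*√89867/91107111244 ≈ -0.31575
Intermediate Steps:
(-58128 + 439²)/(√(147554 + 211914) - 426866) = (-58128 + 192721)/(√359468 - 426866) = 134593/(2*√89867 - 426866) = 134593/(-426866 + 2*√89867)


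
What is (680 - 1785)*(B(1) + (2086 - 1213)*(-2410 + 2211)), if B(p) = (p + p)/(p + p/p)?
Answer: 191967230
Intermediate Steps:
B(p) = 2*p/(1 + p) (B(p) = (2*p)/(p + 1) = (2*p)/(1 + p) = 2*p/(1 + p))
(680 - 1785)*(B(1) + (2086 - 1213)*(-2410 + 2211)) = (680 - 1785)*(2*1/(1 + 1) + (2086 - 1213)*(-2410 + 2211)) = -1105*(2*1/2 + 873*(-199)) = -1105*(2*1*(1/2) - 173727) = -1105*(1 - 173727) = -1105*(-173726) = 191967230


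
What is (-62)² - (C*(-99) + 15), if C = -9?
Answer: 2938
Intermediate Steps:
(-62)² - (C*(-99) + 15) = (-62)² - (-9*(-99) + 15) = 3844 - (891 + 15) = 3844 - 1*906 = 3844 - 906 = 2938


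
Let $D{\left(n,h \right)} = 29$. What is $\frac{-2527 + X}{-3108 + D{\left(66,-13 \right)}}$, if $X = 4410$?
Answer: $- \frac{1883}{3079} \approx -0.61156$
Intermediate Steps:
$\frac{-2527 + X}{-3108 + D{\left(66,-13 \right)}} = \frac{-2527 + 4410}{-3108 + 29} = \frac{1883}{-3079} = 1883 \left(- \frac{1}{3079}\right) = - \frac{1883}{3079}$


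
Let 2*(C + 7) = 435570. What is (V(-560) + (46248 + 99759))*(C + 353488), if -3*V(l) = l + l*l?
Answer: 23799131982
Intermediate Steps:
C = 217778 (C = -7 + (1/2)*435570 = -7 + 217785 = 217778)
V(l) = -l/3 - l**2/3 (V(l) = -(l + l*l)/3 = -(l + l**2)/3 = -l/3 - l**2/3)
(V(-560) + (46248 + 99759))*(C + 353488) = (-1/3*(-560)*(1 - 560) + (46248 + 99759))*(217778 + 353488) = (-1/3*(-560)*(-559) + 146007)*571266 = (-313040/3 + 146007)*571266 = (124981/3)*571266 = 23799131982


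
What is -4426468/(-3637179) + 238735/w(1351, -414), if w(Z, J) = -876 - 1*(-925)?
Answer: 17725282153/3637179 ≈ 4873.4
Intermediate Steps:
w(Z, J) = 49 (w(Z, J) = -876 + 925 = 49)
-4426468/(-3637179) + 238735/w(1351, -414) = -4426468/(-3637179) + 238735/49 = -4426468*(-1/3637179) + 238735*(1/49) = 4426468/3637179 + 34105/7 = 17725282153/3637179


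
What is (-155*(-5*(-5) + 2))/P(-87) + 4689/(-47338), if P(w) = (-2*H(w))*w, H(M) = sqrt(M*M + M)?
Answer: -4689/47338 - 465*sqrt(7482)/144652 ≈ -0.37711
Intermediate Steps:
H(M) = sqrt(M + M**2) (H(M) = sqrt(M**2 + M) = sqrt(M + M**2))
P(w) = -2*w*sqrt(w*(1 + w)) (P(w) = (-2*sqrt(w*(1 + w)))*w = -2*w*sqrt(w*(1 + w)))
(-155*(-5*(-5) + 2))/P(-87) + 4689/(-47338) = (-155*(-5*(-5) + 2))/((-2*(-87)*sqrt(-87*(1 - 87)))) + 4689/(-47338) = (-155*(25 + 2))/((-2*(-87)*sqrt(-87*(-86)))) + 4689*(-1/47338) = (-155*27)/((-2*(-87)*sqrt(7482))) - 4689/47338 = -4185*sqrt(7482)/1301868 - 4689/47338 = -465*sqrt(7482)/144652 - 4689/47338 = -4689/47338 - 465*sqrt(7482)/144652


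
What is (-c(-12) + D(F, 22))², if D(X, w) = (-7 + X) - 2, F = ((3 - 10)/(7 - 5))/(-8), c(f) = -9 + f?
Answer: 39601/256 ≈ 154.69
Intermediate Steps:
F = 7/16 (F = -7/2*(-⅛) = 7/16 ≈ 0.43750)
D(X, w) = -9 + X
(-c(-12) + D(F, 22))² = (-(-9 - 12) + (-9 + 7/16))² = (-1*(-21) - 137/16)² = (21 - 137/16)² = (199/16)² = 39601/256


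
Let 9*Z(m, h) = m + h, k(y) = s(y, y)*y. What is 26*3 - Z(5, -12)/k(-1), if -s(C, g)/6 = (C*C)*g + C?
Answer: 8417/108 ≈ 77.935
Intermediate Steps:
s(C, g) = -6*C - 6*g*C² (s(C, g) = -6*((C*C)*g + C) = -6*(C²*g + C) = -6*(g*C² + C) = -6*(C + g*C²) = -6*C - 6*g*C²)
k(y) = -6*y²*(1 + y²) (k(y) = (-6*y*(1 + y*y))*y = (-6*y*(1 + y²))*y = -6*y²*(1 + y²))
Z(m, h) = h/9 + m/9 (Z(m, h) = (m + h)/9 = (h + m)/9 = h/9 + m/9)
26*3 - Z(5, -12)/k(-1) = 26*3 - ((⅑)*(-12) + (⅑)*5)/(6*(-1)²*(-1 - 1*(-1)²)) = 78 - (-4/3 + 5/9)/(6*1*(-1 - 1*1)) = 78 - (-7)/(9*(6*1*(-1 - 1))) = 78 - (-7)/(9*(6*1*(-2))) = 78 - (-7)/(9*(-12)) = 78 - (-7)*(-1)/(9*12) = 78 - 1*7/108 = 78 - 7/108 = 8417/108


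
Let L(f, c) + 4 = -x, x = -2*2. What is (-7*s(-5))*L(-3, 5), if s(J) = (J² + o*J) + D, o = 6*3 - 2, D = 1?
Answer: 0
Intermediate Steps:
o = 16 (o = 18 - 2 = 16)
s(J) = 1 + J² + 16*J (s(J) = (J² + 16*J) + 1 = 1 + J² + 16*J)
x = -4
L(f, c) = 0 (L(f, c) = -4 - 1*(-4) = -4 + 4 = 0)
(-7*s(-5))*L(-3, 5) = -7*(1 + (-5)² + 16*(-5))*0 = -7*(1 + 25 - 80)*0 = -7*(-54)*0 = 378*0 = 0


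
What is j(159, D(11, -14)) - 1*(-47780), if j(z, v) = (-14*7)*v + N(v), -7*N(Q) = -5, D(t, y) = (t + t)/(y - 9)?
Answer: 7707787/161 ≈ 47874.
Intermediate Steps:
D(t, y) = 2*t/(-9 + y) (D(t, y) = (2*t)/(-9 + y) = 2*t/(-9 + y))
N(Q) = 5/7 (N(Q) = -⅐*(-5) = 5/7)
j(z, v) = 5/7 - 98*v (j(z, v) = (-14*7)*v + 5/7 = -98*v + 5/7 = 5/7 - 98*v)
j(159, D(11, -14)) - 1*(-47780) = (5/7 - 196*11/(-9 - 14)) - 1*(-47780) = (5/7 - 196*11/(-23)) + 47780 = (5/7 - 196*11*(-1)/23) + 47780 = (5/7 - 98*(-22/23)) + 47780 = (5/7 + 2156/23) + 47780 = 15207/161 + 47780 = 7707787/161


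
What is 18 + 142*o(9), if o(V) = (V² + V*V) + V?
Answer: 24300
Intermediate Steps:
o(V) = V + 2*V² (o(V) = (V² + V²) + V = 2*V² + V = V + 2*V²)
18 + 142*o(9) = 18 + 142*(9*(1 + 2*9)) = 18 + 142*(9*(1 + 18)) = 18 + 142*(9*19) = 18 + 142*171 = 18 + 24282 = 24300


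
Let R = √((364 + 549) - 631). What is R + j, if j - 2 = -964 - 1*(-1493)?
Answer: 531 + √282 ≈ 547.79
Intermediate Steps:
j = 531 (j = 2 + (-964 - 1*(-1493)) = 2 + (-964 + 1493) = 2 + 529 = 531)
R = √282 (R = √(913 - 631) = √282 ≈ 16.793)
R + j = √282 + 531 = 531 + √282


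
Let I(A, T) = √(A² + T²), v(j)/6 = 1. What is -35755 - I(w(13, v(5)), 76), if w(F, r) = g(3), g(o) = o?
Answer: -35755 - √5785 ≈ -35831.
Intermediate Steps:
v(j) = 6 (v(j) = 6*1 = 6)
w(F, r) = 3
-35755 - I(w(13, v(5)), 76) = -35755 - √(3² + 76²) = -35755 - √(9 + 5776) = -35755 - √5785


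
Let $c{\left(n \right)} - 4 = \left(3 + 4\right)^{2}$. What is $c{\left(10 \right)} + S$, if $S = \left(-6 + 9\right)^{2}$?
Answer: $62$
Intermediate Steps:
$c{\left(n \right)} = 53$ ($c{\left(n \right)} = 4 + \left(3 + 4\right)^{2} = 4 + 7^{2} = 4 + 49 = 53$)
$S = 9$ ($S = 3^{2} = 9$)
$c{\left(10 \right)} + S = 53 + 9 = 62$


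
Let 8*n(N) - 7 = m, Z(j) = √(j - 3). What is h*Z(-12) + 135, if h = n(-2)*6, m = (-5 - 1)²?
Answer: 135 + 129*I*√15/4 ≈ 135.0 + 124.9*I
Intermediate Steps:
Z(j) = √(-3 + j)
m = 36 (m = (-6)² = 36)
n(N) = 43/8 (n(N) = 7/8 + (⅛)*36 = 7/8 + 9/2 = 43/8)
h = 129/4 (h = (43/8)*6 = 129/4 ≈ 32.250)
h*Z(-12) + 135 = 129*√(-3 - 12)/4 + 135 = 129*√(-15)/4 + 135 = 129*(I*√15)/4 + 135 = 129*I*√15/4 + 135 = 135 + 129*I*√15/4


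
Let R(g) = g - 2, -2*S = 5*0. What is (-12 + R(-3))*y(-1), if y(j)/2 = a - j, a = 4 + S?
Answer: -170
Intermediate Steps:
S = 0 (S = -5*0/2 = -½*0 = 0)
R(g) = -2 + g
a = 4 (a = 4 + 0 = 4)
y(j) = 8 - 2*j (y(j) = 2*(4 - j) = 8 - 2*j)
(-12 + R(-3))*y(-1) = (-12 + (-2 - 3))*(8 - 2*(-1)) = (-12 - 5)*(8 + 2) = -17*10 = -170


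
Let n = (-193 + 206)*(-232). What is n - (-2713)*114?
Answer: 306266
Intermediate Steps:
n = -3016 (n = 13*(-232) = -3016)
n - (-2713)*114 = -3016 - (-2713)*114 = -3016 - 1*(-309282) = -3016 + 309282 = 306266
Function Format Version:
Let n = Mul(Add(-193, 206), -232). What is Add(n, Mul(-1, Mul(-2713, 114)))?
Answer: 306266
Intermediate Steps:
n = -3016 (n = Mul(13, -232) = -3016)
Add(n, Mul(-1, Mul(-2713, 114))) = Add(-3016, Mul(-1, Mul(-2713, 114))) = Add(-3016, Mul(-1, -309282)) = Add(-3016, 309282) = 306266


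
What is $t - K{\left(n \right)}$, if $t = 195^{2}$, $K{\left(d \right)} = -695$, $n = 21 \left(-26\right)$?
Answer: $38720$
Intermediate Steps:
$n = -546$
$t = 38025$
$t - K{\left(n \right)} = 38025 - -695 = 38025 + 695 = 38720$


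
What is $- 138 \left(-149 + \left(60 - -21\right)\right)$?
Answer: $9384$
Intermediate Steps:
$- 138 \left(-149 + \left(60 - -21\right)\right) = - 138 \left(-149 + \left(60 + 21\right)\right) = - 138 \left(-149 + 81\right) = \left(-138\right) \left(-68\right) = 9384$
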